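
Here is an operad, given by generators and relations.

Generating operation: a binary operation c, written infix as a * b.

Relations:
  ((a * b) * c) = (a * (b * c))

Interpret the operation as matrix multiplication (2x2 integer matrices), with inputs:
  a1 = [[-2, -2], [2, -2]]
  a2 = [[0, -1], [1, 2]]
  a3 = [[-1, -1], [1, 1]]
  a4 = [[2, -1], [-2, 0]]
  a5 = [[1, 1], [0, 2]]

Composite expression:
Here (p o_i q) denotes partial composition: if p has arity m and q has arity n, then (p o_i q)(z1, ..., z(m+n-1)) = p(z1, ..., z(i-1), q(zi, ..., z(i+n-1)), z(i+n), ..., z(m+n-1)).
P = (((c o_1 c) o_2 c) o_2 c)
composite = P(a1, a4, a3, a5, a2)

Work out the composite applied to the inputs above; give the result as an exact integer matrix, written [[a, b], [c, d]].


[[6, 10], [-30, -50]]

(a4 * a3) = [[-3, -3], [2, 2]]
((a4 * a3) * a5) = [[-3, -9], [2, 6]]
(a1 * ((a4 * a3) * a5)) = [[2, 6], [-10, -30]]
((a1 * ((a4 * a3) * a5)) * a2) = [[6, 10], [-30, -50]]


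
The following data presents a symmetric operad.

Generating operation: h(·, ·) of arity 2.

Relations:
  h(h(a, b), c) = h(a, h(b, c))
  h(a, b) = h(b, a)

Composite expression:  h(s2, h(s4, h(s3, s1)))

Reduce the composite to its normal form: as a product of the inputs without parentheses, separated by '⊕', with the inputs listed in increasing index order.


s1 ⊕ s2 ⊕ s3 ⊕ s4

Both nesting and order wash out for h; what remains is which s's occur.
h(s3, s1) flattens to s3 ⊕ s1
h(s4, h(s3, s1)) flattens to s4 ⊕ s3 ⊕ s1
h(s2, h(s4, h(s3, s1))) flattens to s2 ⊕ s4 ⊕ s3 ⊕ s1
sorting the factors by input index: s1 ⊕ s2 ⊕ s3 ⊕ s4


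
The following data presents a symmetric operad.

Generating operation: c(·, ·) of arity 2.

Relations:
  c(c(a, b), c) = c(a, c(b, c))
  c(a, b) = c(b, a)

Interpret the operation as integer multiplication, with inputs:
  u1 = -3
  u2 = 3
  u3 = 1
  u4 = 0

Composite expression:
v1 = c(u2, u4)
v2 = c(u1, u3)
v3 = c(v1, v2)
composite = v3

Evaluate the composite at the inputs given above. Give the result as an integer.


0

c(u2, u4) = 0
c(u1, u3) = -3
c(c(u2, u4), c(u1, u3)) = 0


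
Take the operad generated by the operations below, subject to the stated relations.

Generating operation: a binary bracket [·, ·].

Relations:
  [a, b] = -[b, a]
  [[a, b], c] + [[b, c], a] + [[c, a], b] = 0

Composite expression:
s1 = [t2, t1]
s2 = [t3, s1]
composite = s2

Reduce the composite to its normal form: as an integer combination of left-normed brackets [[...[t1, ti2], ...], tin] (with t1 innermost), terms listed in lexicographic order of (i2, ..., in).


Left-normed coefficients sit on the t1-initial expansion words.
Composite bracket: [t3, [t2, t1]]
The bracket unfolds into 4 signed words via [a, b] = ab - ba (2^2 = 4).
Only words starting with t1 matter:
  t1t2t3 appears with sign +1, giving the term +[[t1, t2], t3]

[[t1, t2], t3]


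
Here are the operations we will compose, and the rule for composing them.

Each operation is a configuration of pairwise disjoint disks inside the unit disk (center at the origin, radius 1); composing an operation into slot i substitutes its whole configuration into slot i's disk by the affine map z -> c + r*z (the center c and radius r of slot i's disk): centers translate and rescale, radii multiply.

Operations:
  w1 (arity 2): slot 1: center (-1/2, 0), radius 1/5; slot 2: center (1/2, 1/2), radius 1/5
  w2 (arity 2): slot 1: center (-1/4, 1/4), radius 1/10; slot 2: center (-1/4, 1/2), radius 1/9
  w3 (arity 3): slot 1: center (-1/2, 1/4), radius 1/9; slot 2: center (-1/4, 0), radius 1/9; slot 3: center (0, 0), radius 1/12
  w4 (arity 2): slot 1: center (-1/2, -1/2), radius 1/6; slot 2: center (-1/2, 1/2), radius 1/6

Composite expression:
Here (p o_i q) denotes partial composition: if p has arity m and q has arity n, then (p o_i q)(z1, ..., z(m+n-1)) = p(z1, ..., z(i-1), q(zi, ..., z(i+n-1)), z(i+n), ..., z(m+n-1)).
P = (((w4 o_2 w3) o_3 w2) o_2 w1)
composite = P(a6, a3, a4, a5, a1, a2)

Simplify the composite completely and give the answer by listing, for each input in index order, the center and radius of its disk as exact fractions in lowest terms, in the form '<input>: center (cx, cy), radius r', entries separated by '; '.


Below w4, radii multiply path by path; the a-disk centers shift.
tracing a6 down its 1-map path: center (-1/2, -1/2), radius 1/6
tracing a3 down its 3-map path: center (-16/27, 13/24), radius 1/270
tracing a4 down its 3-map path: center (-31/54, 119/216), radius 1/270
tracing a5 down its 3-map path: center (-59/108, 109/216), radius 1/540
tracing a1 down its 3-map path: center (-59/108, 55/108), radius 1/486
tracing a2 down its 2-map path: center (-1/2, 1/2), radius 1/72

a1: center (-59/108, 55/108), radius 1/486; a2: center (-1/2, 1/2), radius 1/72; a3: center (-16/27, 13/24), radius 1/270; a4: center (-31/54, 119/216), radius 1/270; a5: center (-59/108, 109/216), radius 1/540; a6: center (-1/2, -1/2), radius 1/6


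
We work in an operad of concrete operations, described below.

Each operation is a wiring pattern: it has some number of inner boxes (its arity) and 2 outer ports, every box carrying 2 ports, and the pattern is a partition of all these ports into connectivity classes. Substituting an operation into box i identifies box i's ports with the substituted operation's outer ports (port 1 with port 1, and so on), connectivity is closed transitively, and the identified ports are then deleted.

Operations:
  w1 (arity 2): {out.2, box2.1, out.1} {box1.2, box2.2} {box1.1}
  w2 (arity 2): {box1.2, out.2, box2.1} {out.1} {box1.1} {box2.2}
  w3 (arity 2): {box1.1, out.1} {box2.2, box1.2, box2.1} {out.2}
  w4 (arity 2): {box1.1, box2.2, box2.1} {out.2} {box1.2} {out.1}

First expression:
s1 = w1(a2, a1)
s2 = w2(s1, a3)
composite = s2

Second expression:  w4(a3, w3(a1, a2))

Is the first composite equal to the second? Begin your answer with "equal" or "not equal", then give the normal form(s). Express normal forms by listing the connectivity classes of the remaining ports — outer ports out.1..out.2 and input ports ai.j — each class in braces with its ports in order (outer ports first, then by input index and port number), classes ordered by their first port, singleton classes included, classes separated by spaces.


not equal; the first gives {out.1} {out.2, a1.1, a3.1} {a1.2, a2.2} {a2.1} {a3.2} and the second {out.1} {out.2} {a1.1, a3.1} {a1.2, a2.1, a2.2} {a3.2}

In normal form, the first expression is {out.1} {out.2, a1.1, a3.1} {a1.2, a2.2} {a2.1} {a3.2}
In normal form, the second expression is {out.1} {out.2} {a1.1, a3.1} {a1.2, a2.1, a2.2} {a3.2}
Distinct normal forms: not equal.


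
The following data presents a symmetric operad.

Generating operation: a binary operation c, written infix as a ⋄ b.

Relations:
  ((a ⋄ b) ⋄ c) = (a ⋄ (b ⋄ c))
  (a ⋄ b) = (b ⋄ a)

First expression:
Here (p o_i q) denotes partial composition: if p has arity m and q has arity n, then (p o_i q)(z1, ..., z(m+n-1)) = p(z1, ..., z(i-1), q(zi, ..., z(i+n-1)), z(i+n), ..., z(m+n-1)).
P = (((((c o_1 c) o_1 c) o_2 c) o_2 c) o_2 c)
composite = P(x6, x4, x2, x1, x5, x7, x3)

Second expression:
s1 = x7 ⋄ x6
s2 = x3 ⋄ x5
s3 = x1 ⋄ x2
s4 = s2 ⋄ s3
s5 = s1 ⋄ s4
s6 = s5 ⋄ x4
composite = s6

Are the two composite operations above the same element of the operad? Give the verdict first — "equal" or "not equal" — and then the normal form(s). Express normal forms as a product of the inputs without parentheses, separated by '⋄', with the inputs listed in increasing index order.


equal — both sides give x1 ⋄ x2 ⋄ x3 ⋄ x4 ⋄ x5 ⋄ x6 ⋄ x7

The first composite normalizes to x1 ⋄ x2 ⋄ x3 ⋄ x4 ⋄ x5 ⋄ x6 ⋄ x7
The second composite normalizes to x1 ⋄ x2 ⋄ x3 ⋄ x4 ⋄ x5 ⋄ x6 ⋄ x7
The forms coincide; equal.


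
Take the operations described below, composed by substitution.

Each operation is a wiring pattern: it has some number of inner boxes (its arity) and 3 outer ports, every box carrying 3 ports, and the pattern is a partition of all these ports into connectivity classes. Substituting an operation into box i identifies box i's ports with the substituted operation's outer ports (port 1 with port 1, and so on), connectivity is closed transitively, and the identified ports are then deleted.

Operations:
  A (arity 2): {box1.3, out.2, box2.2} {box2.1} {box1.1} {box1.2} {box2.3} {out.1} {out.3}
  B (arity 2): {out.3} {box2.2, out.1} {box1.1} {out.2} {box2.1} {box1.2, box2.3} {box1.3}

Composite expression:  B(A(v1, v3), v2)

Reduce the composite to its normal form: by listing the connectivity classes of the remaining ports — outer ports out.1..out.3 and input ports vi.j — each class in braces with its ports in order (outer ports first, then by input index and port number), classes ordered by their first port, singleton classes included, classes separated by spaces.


{out.1, v2.2} {out.2} {out.3} {v1.1} {v1.2} {v1.3, v2.3, v3.2} {v2.1} {v3.1} {v3.3}


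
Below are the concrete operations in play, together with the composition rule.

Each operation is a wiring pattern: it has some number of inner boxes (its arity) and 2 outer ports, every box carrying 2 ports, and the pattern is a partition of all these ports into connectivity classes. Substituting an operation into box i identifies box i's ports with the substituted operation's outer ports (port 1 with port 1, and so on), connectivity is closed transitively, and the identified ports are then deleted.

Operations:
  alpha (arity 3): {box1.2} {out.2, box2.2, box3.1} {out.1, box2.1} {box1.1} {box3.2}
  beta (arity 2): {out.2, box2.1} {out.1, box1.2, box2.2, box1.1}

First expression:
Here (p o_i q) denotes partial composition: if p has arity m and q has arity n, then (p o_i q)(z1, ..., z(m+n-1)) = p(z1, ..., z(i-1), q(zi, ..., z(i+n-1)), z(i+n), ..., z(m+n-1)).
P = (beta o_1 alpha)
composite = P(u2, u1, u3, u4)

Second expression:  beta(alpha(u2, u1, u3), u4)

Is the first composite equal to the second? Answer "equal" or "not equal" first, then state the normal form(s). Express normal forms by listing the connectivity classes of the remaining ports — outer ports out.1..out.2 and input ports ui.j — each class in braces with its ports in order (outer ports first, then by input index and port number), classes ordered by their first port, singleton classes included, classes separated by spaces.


equal; both compose to {out.1, u1.1, u1.2, u3.1, u4.2} {out.2, u4.1} {u2.1} {u2.2} {u3.2}

Normal form of the first expression: {out.1, u1.1, u1.2, u3.1, u4.2} {out.2, u4.1} {u2.1} {u2.2} {u3.2}
Normal form of the second expression: {out.1, u1.1, u1.2, u3.1, u4.2} {out.2, u4.1} {u2.1} {u2.2} {u3.2}
The forms coincide; equal.


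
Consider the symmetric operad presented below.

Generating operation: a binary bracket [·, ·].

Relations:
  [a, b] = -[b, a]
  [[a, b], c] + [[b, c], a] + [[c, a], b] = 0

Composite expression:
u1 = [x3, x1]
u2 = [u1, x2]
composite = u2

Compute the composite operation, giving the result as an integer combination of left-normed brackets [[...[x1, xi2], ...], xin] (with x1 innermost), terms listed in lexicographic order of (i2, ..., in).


Expand each bracket as ab - ba; the x1-initial words give the coefficients.
Composite bracket: [[x3, x1], x2]
The bracket unfolds into 4 signed words via [a, b] = ab - ba (2^2 = 4).
The x1-initial words carry the normal form:
  from x1x3x2, sign -1: term -[[x1, x3], x2]

-[[x1, x3], x2]


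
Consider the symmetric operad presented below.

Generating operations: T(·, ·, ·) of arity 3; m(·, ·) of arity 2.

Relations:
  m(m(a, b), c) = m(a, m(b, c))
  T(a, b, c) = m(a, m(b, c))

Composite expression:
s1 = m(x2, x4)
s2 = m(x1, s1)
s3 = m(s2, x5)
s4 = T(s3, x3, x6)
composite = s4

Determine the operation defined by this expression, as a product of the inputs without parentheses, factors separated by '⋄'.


x1 ⋄ x2 ⋄ x4 ⋄ x5 ⋄ x3 ⋄ x6

Key point: T is associative — brackets drop, the x-order remains.
m(x2, x4) flattens to x2 ⋄ x4
m(x1, m(x2, x4)) flattens to x1 ⋄ x2 ⋄ x4
m(m(x1, m(x2, x4)), x5) flattens to x1 ⋄ x2 ⋄ x4 ⋄ x5
T(m(m(x1, m(x2, x4)), x5), x3, x6) flattens to x1 ⋄ x2 ⋄ x4 ⋄ x5 ⋄ x3 ⋄ x6


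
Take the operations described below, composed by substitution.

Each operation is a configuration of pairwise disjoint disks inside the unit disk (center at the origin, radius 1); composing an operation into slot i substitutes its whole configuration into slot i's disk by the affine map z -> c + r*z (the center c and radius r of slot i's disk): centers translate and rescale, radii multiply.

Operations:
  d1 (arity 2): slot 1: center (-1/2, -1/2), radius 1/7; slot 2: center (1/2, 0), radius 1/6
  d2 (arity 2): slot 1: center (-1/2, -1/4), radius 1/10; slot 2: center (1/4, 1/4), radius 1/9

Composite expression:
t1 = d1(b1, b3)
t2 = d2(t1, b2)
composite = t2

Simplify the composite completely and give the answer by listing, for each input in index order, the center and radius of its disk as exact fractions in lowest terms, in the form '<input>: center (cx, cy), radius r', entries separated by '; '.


Below d2, radii multiply path by path; the b-disk centers shift.
input b1: composing its 2 substitution steps yields center (-11/20, -3/10), radius 1/70
input b3: composing its 2 substitution steps yields center (-9/20, -1/4), radius 1/60
input b2: composing its 1 substitution step yields center (1/4, 1/4), radius 1/9

b1: center (-11/20, -3/10), radius 1/70; b2: center (1/4, 1/4), radius 1/9; b3: center (-9/20, -1/4), radius 1/60


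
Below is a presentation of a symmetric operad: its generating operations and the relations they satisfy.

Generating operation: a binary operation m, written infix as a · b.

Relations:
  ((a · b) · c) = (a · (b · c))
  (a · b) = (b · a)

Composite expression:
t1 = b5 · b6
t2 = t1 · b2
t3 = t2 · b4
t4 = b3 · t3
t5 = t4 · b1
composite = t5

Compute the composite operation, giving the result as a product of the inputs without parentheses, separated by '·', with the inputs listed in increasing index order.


b1 · b2 · b3 · b4 · b5 · b6

Shape and order are irrelevant to m; the b-input set decides.
(b5 · b6) collapses to b5 · b6
((b5 · b6) · b2) collapses to b5 · b6 · b2
(((b5 · b6) · b2) · b4) collapses to b5 · b6 · b2 · b4
(b3 · (((b5 · b6) · b2) · b4)) collapses to b3 · b5 · b6 · b2 · b4
((b3 · (((b5 · b6) · b2) · b4)) · b1) collapses to b3 · b5 · b6 · b2 · b4 · b1
commutativity sorts the factors: b1 · b2 · b3 · b4 · b5 · b6


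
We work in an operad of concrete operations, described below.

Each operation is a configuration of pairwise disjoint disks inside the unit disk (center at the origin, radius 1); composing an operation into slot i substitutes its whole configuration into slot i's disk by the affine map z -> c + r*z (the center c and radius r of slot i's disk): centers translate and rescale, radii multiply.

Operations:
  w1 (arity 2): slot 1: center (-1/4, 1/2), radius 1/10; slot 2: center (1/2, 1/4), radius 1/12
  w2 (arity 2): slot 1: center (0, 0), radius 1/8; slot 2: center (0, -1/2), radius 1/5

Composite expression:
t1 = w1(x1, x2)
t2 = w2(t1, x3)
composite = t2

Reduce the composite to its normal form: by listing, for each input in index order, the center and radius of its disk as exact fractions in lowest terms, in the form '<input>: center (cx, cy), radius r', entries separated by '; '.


x1: center (-1/32, 1/16), radius 1/80; x2: center (1/16, 1/32), radius 1/96; x3: center (0, -1/2), radius 1/5

Follow each x-input down from w2: c' goes to c + r*c', radius to r*r'.
tracing x1 down its 2-map path: center (-1/32, 1/16), radius 1/80
tracing x2 down its 2-map path: center (1/16, 1/32), radius 1/96
tracing x3 down its 1-map path: center (0, -1/2), radius 1/5


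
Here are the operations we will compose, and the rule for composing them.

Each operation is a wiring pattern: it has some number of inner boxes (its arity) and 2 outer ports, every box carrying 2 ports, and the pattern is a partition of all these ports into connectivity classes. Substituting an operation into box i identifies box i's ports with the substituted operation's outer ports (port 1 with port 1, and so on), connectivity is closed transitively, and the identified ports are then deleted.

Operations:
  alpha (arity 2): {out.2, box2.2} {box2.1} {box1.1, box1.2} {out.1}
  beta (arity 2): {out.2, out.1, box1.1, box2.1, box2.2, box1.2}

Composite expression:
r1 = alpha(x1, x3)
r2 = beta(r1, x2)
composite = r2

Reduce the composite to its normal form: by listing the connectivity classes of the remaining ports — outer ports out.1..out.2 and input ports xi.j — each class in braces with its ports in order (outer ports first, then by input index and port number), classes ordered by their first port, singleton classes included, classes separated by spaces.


Connectivity passes through glued beta-boundaries; trace each wire chain.
stage alpha: inputs (x1, x3), connectivity {out.1} {out.2, x3.2} {x1.1, x1.2} {x3.1}, out.j its boundary
stage beta: inputs (x1, x3, x2), connectivity {out.1, out.2, x2.1, x2.2, x3.2} {x1.1, x1.2} {x3.1}, out.j its boundary

{out.1, out.2, x2.1, x2.2, x3.2} {x1.1, x1.2} {x3.1}


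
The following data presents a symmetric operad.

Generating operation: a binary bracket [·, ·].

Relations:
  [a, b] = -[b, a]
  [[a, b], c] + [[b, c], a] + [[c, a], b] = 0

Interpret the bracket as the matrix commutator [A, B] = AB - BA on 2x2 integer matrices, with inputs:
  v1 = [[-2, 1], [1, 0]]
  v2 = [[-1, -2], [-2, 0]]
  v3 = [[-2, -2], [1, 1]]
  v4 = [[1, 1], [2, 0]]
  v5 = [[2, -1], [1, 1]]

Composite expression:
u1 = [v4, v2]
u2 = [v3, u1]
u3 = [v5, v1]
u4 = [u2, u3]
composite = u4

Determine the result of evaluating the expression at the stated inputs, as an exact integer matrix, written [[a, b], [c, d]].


[[-29, 42], [-10, 29]]


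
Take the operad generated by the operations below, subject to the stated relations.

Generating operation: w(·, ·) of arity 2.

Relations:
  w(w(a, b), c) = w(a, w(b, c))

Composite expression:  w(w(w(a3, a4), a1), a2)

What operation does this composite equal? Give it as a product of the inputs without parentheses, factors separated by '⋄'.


a3 ⋄ a4 ⋄ a1 ⋄ a2


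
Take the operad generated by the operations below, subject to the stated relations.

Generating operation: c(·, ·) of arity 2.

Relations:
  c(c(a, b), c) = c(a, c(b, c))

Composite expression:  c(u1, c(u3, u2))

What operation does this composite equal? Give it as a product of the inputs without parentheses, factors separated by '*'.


u1 * u3 * u2


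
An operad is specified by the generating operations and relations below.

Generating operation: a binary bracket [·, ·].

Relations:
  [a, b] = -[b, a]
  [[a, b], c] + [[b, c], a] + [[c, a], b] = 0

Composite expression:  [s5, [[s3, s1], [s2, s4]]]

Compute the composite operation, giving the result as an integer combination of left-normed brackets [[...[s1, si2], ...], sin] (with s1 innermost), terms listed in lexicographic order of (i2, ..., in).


[[[[s1, s3], s2], s4], s5] - [[[[s1, s3], s4], s2], s5]

Skip Jacobi rewriting: expand, keep s1-initial words, read off terms.
Composite bracket: [s5, [[s3, s1], [s2, s4]]]
Under [a, b] = ab - ba we get 16 signed associative words (2^4 = 16).
Keep just the words that open with s1:
  s1s3s2s4s5 (sign +1) contributes +[[[[s1, s3], s2], s4], s5]
  s1s3s4s2s5 (sign -1) contributes -[[[[s1, s3], s4], s2], s5]


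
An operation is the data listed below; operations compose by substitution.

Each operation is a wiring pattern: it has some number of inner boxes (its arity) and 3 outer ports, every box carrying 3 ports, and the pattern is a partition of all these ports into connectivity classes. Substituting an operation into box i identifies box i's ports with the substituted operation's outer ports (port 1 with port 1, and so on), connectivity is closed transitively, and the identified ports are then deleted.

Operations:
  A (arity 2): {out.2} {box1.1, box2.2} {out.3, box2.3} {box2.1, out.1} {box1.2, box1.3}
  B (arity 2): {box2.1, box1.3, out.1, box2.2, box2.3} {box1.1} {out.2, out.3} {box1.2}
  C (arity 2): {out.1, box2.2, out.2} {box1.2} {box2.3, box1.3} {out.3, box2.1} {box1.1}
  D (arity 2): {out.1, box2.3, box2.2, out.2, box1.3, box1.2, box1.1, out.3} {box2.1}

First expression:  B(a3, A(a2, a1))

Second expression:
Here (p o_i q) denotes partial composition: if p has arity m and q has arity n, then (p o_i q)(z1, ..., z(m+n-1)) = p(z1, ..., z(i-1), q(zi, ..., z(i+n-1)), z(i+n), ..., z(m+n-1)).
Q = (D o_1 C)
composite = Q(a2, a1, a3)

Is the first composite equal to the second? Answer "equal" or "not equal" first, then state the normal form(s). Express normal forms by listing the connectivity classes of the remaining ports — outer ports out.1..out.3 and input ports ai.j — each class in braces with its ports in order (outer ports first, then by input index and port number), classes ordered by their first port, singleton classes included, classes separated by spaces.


The first expression, normalized: {out.1, a1.1, a1.3, a3.3} {out.2, out.3} {a1.2, a2.1} {a2.2, a2.3} {a3.1} {a3.2}
The second expression, normalized: {out.1, out.2, out.3, a1.1, a1.2, a3.2, a3.3} {a1.3, a2.3} {a2.1} {a2.2} {a3.1}
The normal forms differ: not equal.

not equal — first {out.1, a1.1, a1.3, a3.3} {out.2, out.3} {a1.2, a2.1} {a2.2, a2.3} {a3.1} {a3.2}, second {out.1, out.2, out.3, a1.1, a1.2, a3.2, a3.3} {a1.3, a2.3} {a2.1} {a2.2} {a3.1}


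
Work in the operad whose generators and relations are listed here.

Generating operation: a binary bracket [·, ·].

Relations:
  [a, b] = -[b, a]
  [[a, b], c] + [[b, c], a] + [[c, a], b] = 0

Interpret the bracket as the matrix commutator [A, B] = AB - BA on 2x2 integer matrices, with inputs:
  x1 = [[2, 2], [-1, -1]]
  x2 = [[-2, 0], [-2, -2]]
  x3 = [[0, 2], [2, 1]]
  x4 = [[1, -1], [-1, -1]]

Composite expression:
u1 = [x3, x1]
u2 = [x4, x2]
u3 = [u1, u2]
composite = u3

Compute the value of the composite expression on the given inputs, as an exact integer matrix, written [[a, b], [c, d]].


[x3, x1] = [[-6, -8], [5, 6]]
[x4, x2] = [[2, 0], [4, -2]]
[[x3, x1], [x4, x2]] = [[-32, 32], [68, 32]]

[[-32, 32], [68, 32]]


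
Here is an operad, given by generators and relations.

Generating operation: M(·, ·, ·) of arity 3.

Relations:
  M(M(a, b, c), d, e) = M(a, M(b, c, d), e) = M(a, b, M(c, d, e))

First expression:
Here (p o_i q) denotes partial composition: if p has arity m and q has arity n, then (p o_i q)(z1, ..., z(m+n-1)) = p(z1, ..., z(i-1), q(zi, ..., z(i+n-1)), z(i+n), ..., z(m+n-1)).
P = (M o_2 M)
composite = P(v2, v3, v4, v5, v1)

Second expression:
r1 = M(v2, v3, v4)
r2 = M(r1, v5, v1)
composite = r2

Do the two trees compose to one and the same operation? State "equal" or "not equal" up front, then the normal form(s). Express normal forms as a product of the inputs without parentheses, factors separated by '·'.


equal — both sides give v2 · v3 · v4 · v5 · v1


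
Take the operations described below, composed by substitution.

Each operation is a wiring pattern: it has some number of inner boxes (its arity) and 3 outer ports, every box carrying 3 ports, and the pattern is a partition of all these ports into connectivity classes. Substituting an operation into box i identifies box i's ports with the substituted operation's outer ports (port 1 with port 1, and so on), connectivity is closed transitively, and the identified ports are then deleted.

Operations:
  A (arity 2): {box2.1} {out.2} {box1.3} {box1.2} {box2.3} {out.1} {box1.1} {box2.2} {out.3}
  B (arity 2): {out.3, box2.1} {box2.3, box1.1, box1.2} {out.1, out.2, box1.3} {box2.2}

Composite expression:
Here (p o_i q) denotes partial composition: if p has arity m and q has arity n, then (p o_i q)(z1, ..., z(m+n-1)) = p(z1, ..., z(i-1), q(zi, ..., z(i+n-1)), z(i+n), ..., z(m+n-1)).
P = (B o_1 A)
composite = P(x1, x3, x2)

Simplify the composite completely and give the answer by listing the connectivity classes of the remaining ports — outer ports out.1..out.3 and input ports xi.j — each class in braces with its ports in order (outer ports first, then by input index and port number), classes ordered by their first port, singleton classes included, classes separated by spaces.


Reachability decides: close wires over B-identified ports.
after A, the pattern on (x1, x3) reads {out.1} {out.2} {out.3} {x1.1} {x1.2} {x1.3} {x3.1} {x3.2} {x3.3} (out.j = its outer ports)
after B, the pattern on (x1, x3, x2) reads {out.1, out.2} {out.3, x2.1} {x1.1} {x1.2} {x1.3} {x2.2} {x2.3} {x3.1} {x3.2} {x3.3} (out.j = its outer ports)

{out.1, out.2} {out.3, x2.1} {x1.1} {x1.2} {x1.3} {x2.2} {x2.3} {x3.1} {x3.2} {x3.3}


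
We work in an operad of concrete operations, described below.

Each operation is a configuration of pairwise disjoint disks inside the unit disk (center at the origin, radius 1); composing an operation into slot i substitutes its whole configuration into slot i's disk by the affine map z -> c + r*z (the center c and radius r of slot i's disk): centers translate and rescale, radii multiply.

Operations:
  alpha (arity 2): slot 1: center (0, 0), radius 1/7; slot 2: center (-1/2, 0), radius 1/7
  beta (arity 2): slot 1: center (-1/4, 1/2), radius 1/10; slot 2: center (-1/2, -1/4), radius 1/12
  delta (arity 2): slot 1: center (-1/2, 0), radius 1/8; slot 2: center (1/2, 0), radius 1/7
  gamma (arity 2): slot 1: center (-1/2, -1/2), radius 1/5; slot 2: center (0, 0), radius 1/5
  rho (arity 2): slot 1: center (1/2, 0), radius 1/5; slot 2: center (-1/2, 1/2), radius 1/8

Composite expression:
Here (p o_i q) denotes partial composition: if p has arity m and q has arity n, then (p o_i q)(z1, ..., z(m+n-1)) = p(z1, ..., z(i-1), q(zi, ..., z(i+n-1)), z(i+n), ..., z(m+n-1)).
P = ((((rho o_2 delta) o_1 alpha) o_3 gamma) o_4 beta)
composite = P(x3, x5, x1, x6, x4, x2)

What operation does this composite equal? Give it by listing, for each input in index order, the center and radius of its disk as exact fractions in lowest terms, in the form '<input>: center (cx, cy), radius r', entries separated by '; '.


Each x-disk chains the slot maps above it in rho; radii multiply.
x3: after 2 affine steps, its disk has center (1/2, 0), radius 1/35
x5: after 2 affine steps, its disk has center (2/5, 0), radius 1/35
x1: after 3 affine steps, its disk has center (-73/128, 63/128), radius 1/320
x6: after 4 affine steps, its disk has center (-721/1280, 321/640), radius 1/3200
x4: after 4 affine steps, its disk has center (-361/640, 639/1280), radius 1/3840
x2: after 2 affine steps, its disk has center (-7/16, 1/2), radius 1/56

x1: center (-73/128, 63/128), radius 1/320; x2: center (-7/16, 1/2), radius 1/56; x3: center (1/2, 0), radius 1/35; x4: center (-361/640, 639/1280), radius 1/3840; x5: center (2/5, 0), radius 1/35; x6: center (-721/1280, 321/640), radius 1/3200


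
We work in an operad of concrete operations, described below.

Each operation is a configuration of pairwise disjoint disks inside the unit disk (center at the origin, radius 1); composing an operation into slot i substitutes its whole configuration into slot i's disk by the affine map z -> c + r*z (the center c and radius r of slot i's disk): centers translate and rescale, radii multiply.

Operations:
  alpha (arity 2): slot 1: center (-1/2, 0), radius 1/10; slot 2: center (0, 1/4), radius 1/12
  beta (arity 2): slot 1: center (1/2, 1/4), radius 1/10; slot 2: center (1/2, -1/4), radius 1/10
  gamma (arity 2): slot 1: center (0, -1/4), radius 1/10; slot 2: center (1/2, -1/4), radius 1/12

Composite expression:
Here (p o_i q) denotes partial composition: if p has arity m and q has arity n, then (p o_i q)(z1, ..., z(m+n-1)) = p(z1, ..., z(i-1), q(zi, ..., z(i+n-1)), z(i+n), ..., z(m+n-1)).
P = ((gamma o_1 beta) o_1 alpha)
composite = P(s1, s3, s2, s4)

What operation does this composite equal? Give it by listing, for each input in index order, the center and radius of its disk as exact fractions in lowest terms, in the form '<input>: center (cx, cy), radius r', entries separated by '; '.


s1: center (9/200, -9/40), radius 1/1000; s2: center (1/20, -11/40), radius 1/100; s3: center (1/20, -89/400), radius 1/1200; s4: center (1/2, -1/4), radius 1/12

Affine substitution under gamma: radii multiply and s-centers shift.
s1: after 3 affine steps, its disk has center (9/200, -9/40), radius 1/1000
s3: after 3 affine steps, its disk has center (1/20, -89/400), radius 1/1200
s2: after 2 affine steps, its disk has center (1/20, -11/40), radius 1/100
s4: after 1 affine step, its disk has center (1/2, -1/4), radius 1/12


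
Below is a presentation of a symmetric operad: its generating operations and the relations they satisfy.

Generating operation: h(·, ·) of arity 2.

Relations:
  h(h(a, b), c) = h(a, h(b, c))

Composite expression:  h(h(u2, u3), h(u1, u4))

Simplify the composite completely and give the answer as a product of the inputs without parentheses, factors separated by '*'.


u2 * u3 * u1 * u4


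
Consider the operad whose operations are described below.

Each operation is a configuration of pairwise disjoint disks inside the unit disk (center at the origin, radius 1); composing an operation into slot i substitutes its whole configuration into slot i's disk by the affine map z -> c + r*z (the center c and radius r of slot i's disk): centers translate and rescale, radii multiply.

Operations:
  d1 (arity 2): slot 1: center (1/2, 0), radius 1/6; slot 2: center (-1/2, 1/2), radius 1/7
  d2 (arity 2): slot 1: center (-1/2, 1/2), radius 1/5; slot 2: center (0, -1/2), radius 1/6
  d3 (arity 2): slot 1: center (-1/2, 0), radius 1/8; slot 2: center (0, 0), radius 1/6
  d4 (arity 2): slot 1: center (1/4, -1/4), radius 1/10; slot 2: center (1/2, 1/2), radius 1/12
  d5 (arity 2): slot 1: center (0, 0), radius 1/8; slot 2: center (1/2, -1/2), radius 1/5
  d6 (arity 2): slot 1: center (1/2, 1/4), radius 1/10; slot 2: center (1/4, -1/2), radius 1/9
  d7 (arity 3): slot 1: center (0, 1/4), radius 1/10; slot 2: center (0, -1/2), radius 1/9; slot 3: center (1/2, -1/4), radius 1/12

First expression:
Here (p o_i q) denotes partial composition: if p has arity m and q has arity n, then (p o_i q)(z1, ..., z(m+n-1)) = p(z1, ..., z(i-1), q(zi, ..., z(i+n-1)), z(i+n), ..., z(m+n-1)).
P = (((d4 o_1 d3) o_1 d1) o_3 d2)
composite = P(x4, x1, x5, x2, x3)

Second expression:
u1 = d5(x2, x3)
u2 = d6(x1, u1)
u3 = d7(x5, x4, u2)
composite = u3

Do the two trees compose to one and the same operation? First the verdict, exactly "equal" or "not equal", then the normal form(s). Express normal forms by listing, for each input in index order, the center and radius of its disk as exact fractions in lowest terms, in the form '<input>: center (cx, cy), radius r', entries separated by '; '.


not equal; first: x1: center (31/160, -39/160), radius 1/560; x2: center (1/4, -31/120), radius 1/360; x3: center (1/2, 1/2), radius 1/12; x4: center (33/160, -1/4), radius 1/480; x5: center (29/120, -29/120), radius 1/300; second: x1: center (13/24, -11/48), radius 1/120; x2: center (25/48, -7/24), radius 1/864; x3: center (227/432, -8/27), radius 1/540; x4: center (0, -1/2), radius 1/9; x5: center (0, 1/4), radius 1/10


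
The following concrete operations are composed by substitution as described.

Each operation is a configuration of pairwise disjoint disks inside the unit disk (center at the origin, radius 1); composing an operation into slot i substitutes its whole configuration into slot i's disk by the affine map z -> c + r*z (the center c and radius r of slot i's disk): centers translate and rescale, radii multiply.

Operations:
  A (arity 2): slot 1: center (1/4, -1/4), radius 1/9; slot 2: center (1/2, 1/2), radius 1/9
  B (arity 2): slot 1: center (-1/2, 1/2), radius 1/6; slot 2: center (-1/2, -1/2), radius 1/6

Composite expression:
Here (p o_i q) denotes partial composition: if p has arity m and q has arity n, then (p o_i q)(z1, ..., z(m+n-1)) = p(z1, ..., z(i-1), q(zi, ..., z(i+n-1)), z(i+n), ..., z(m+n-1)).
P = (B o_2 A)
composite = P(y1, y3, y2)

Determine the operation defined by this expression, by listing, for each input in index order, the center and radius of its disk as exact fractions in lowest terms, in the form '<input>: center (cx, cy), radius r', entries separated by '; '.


y1: center (-1/2, 1/2), radius 1/6; y2: center (-5/12, -5/12), radius 1/54; y3: center (-11/24, -13/24), radius 1/54

Nesting under B composes maps z -> c + r*z down each y-path.
y1 passes through 1 substitution, ending at center (-1/2, 1/2), radius 1/6
y3 passes through 2 substitutions, ending at center (-11/24, -13/24), radius 1/54
y2 passes through 2 substitutions, ending at center (-5/12, -5/12), radius 1/54


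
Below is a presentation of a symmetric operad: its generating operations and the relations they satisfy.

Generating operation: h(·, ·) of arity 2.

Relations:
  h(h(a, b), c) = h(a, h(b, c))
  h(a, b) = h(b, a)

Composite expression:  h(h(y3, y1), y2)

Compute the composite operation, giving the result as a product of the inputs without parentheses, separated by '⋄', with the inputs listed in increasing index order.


y1 ⋄ y2 ⋄ y3

Key point: h commutes, so take the y-inputs in any fixed order.
h(y3, y1) spells out as y3 ⋄ y1
h(h(y3, y1), y2) spells out as y3 ⋄ y1 ⋄ y2
sorting the factors by input index: y1 ⋄ y2 ⋄ y3


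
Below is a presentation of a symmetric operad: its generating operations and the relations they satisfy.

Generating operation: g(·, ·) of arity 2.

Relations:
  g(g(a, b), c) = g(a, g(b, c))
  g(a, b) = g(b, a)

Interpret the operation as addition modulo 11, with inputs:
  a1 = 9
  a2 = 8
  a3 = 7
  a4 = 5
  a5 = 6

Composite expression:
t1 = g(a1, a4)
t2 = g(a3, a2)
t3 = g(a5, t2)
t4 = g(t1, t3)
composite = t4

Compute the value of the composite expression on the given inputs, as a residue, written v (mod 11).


2 (mod 11)

g(a1, a4) = 3
g(a3, a2) = 4
g(a5, g(a3, a2)) = 10
g(g(a1, a4), g(a5, g(a3, a2))) = 2


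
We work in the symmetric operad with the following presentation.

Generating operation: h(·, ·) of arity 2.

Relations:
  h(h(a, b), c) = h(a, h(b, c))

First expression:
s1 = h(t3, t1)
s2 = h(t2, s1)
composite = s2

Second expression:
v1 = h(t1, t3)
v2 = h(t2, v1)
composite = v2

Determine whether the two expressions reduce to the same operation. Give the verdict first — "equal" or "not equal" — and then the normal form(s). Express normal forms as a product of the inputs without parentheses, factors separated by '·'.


not equal; the first gives t2 · t3 · t1 and the second t2 · t1 · t3

In normal form, the first expression is t2 · t3 · t1
In normal form, the second expression is t2 · t1 · t3
The normal forms differ: not equal.


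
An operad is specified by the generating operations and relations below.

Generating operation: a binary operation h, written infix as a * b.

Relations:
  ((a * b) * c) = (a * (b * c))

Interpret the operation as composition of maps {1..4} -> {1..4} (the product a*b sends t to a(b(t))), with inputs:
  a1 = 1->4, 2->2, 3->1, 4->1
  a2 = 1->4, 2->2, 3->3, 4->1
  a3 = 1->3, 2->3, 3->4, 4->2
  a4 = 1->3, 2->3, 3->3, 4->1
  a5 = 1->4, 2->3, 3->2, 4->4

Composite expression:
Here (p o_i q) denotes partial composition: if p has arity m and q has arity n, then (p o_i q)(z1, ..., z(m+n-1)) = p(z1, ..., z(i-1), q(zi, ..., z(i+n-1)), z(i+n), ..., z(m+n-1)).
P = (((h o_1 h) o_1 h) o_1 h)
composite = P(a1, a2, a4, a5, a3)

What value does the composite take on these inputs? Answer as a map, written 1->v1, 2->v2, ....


1->1, 2->1, 3->1, 4->1

(a1 * a2) = 1->1, 2->2, 3->1, 4->4
((a1 * a2) * a4) = 1->1, 2->1, 3->1, 4->1
(((a1 * a2) * a4) * a5) = 1->1, 2->1, 3->1, 4->1
((((a1 * a2) * a4) * a5) * a3) = 1->1, 2->1, 3->1, 4->1


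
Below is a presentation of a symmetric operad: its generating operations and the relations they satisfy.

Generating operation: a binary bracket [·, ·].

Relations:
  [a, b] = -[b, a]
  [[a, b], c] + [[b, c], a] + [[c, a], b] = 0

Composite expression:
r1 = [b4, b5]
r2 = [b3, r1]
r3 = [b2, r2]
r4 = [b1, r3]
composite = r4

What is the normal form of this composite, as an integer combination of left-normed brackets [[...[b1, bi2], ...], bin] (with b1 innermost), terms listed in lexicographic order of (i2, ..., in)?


[[[[b1, b2], b3], b4], b5] - [[[[b1, b2], b3], b5], b4] - [[[[b1, b2], b4], b5], b3] + [[[[b1, b2], b5], b4], b3] - [[[[b1, b3], b4], b5], b2] + [[[[b1, b3], b5], b4], b2] + [[[[b1, b4], b5], b3], b2] - [[[[b1, b5], b4], b3], b2]

Antisymmetry and Jacobi reduce to b1-anchored left-normed brackets.
Composite bracket: [b1, [b2, [b3, [b4, b5]]]]
The bracket unfolds into 16 signed words via [a, b] = ab - ba (2^4 = 16).
The b1-initial words carry the normal form:
  word b1b2b3b4b5 has sign +1, contributing +[[[[b1, b2], b3], b4], b5]
  word b1b2b3b5b4 has sign -1, contributing -[[[[b1, b2], b3], b5], b4]
  word b1b2b4b5b3 has sign -1, contributing -[[[[b1, b2], b4], b5], b3]
  word b1b2b5b4b3 has sign +1, contributing +[[[[b1, b2], b5], b4], b3]
  word b1b3b4b5b2 has sign -1, contributing -[[[[b1, b3], b4], b5], b2]
  word b1b3b5b4b2 has sign +1, contributing +[[[[b1, b3], b5], b4], b2]
  word b1b4b5b3b2 has sign +1, contributing +[[[[b1, b4], b5], b3], b2]
  word b1b5b4b3b2 has sign -1, contributing -[[[[b1, b5], b4], b3], b2]


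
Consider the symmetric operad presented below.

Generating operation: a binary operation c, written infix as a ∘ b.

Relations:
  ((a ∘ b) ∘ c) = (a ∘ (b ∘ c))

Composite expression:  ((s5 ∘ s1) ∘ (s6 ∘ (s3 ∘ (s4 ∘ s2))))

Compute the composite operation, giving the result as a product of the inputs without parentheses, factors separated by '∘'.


s5 ∘ s1 ∘ s6 ∘ s3 ∘ s4 ∘ s2

Key point: c is associative — brackets drop, the s-order remains.
(s5 ∘ s1) unparenthesizes to s5 ∘ s1
(s4 ∘ s2) unparenthesizes to s4 ∘ s2
(s3 ∘ (s4 ∘ s2)) unparenthesizes to s3 ∘ s4 ∘ s2
(s6 ∘ (s3 ∘ (s4 ∘ s2))) unparenthesizes to s6 ∘ s3 ∘ s4 ∘ s2
((s5 ∘ s1) ∘ (s6 ∘ (s3 ∘ (s4 ∘ s2)))) unparenthesizes to s5 ∘ s1 ∘ s6 ∘ s3 ∘ s4 ∘ s2


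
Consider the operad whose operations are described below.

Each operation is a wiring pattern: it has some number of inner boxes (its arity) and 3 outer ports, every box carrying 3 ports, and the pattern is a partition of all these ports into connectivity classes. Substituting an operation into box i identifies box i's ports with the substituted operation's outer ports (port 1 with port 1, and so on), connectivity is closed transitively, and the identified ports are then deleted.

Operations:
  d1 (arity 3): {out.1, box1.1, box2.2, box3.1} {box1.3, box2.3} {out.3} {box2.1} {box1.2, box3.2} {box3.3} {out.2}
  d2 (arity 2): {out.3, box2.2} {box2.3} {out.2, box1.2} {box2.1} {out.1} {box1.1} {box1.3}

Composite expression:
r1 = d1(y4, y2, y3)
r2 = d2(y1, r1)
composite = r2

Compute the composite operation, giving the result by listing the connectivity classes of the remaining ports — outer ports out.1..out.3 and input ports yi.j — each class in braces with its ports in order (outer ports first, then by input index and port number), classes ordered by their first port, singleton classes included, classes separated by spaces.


{out.1} {out.2, y1.2} {out.3} {y1.1} {y1.3} {y2.1} {y2.2, y3.1, y4.1} {y2.3, y4.3} {y3.2, y4.2} {y3.3}

Connectivity passes through glued d2-boundaries; trace each wire chain.
d1 over (y4, y2, y3) gives {out.1, y2.2, y3.1, y4.1} {out.2} {out.3} {y2.1} {y2.3, y4.3} {y3.2, y4.2} {y3.3}, out.j being that stage's outer ports
d2 over (y1, y4, y2, y3) gives {out.1} {out.2, y1.2} {out.3} {y1.1} {y1.3} {y2.1} {y2.2, y3.1, y4.1} {y2.3, y4.3} {y3.2, y4.2} {y3.3}, out.j being that stage's outer ports


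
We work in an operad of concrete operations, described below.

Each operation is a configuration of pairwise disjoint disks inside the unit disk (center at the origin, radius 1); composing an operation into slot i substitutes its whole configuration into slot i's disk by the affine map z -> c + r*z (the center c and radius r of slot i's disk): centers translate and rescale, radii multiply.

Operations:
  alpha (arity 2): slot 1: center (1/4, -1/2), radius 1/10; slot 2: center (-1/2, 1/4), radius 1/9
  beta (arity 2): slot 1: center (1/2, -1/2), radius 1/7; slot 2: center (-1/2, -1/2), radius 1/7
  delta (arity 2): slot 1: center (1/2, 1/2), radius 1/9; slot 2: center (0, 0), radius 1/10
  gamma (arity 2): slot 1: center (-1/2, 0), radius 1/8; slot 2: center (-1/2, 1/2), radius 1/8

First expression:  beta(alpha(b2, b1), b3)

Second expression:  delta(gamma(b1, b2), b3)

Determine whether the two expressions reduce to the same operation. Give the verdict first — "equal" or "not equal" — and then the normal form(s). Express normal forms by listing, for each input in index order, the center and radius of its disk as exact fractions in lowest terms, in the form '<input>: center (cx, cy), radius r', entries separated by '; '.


not equal; the first gives b1: center (3/7, -13/28), radius 1/63; b2: center (15/28, -4/7), radius 1/70; b3: center (-1/2, -1/2), radius 1/7 and the second b1: center (4/9, 1/2), radius 1/72; b2: center (4/9, 5/9), radius 1/72; b3: center (0, 0), radius 1/10

Normal form of the first expression: b1: center (3/7, -13/28), radius 1/63; b2: center (15/28, -4/7), radius 1/70; b3: center (-1/2, -1/2), radius 1/7
Normal form of the second expression: b1: center (4/9, 1/2), radius 1/72; b2: center (4/9, 5/9), radius 1/72; b3: center (0, 0), radius 1/10
Different reductions; not equal.
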